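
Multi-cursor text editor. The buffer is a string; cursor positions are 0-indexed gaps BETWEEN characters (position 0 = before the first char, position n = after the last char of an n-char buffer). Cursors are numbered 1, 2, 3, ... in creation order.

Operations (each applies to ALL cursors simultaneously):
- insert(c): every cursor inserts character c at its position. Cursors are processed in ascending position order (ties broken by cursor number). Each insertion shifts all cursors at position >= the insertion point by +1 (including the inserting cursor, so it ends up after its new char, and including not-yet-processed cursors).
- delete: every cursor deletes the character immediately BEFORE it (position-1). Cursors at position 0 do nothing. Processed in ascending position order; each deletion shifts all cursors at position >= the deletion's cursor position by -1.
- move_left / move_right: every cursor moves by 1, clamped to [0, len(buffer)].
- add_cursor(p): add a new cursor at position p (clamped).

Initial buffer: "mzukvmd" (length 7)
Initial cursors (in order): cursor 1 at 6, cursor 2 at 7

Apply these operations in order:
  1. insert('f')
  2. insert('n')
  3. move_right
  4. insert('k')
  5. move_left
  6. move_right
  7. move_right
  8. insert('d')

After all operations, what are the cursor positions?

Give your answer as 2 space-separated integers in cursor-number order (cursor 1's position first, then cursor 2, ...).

After op 1 (insert('f')): buffer="mzukvmfdf" (len 9), cursors c1@7 c2@9, authorship ......1.2
After op 2 (insert('n')): buffer="mzukvmfndfn" (len 11), cursors c1@8 c2@11, authorship ......11.22
After op 3 (move_right): buffer="mzukvmfndfn" (len 11), cursors c1@9 c2@11, authorship ......11.22
After op 4 (insert('k')): buffer="mzukvmfndkfnk" (len 13), cursors c1@10 c2@13, authorship ......11.1222
After op 5 (move_left): buffer="mzukvmfndkfnk" (len 13), cursors c1@9 c2@12, authorship ......11.1222
After op 6 (move_right): buffer="mzukvmfndkfnk" (len 13), cursors c1@10 c2@13, authorship ......11.1222
After op 7 (move_right): buffer="mzukvmfndkfnk" (len 13), cursors c1@11 c2@13, authorship ......11.1222
After op 8 (insert('d')): buffer="mzukvmfndkfdnkd" (len 15), cursors c1@12 c2@15, authorship ......11.121222

Answer: 12 15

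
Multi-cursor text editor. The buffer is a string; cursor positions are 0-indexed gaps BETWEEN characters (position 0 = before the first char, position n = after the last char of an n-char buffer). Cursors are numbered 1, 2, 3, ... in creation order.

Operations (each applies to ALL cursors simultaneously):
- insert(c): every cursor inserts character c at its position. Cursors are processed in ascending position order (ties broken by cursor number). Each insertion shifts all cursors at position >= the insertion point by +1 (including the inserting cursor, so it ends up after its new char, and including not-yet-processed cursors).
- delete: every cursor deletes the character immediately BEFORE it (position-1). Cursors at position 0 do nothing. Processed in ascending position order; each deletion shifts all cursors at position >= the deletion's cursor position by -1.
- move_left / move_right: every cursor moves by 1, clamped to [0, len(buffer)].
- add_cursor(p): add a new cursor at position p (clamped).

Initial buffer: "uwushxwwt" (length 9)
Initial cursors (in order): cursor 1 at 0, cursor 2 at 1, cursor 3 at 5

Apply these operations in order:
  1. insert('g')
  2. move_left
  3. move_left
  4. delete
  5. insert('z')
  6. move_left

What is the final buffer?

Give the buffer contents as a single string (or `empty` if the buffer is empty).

After op 1 (insert('g')): buffer="gugwushgxwwt" (len 12), cursors c1@1 c2@3 c3@8, authorship 1.2....3....
After op 2 (move_left): buffer="gugwushgxwwt" (len 12), cursors c1@0 c2@2 c3@7, authorship 1.2....3....
After op 3 (move_left): buffer="gugwushgxwwt" (len 12), cursors c1@0 c2@1 c3@6, authorship 1.2....3....
After op 4 (delete): buffer="ugwuhgxwwt" (len 10), cursors c1@0 c2@0 c3@4, authorship .2...3....
After op 5 (insert('z')): buffer="zzugwuzhgxwwt" (len 13), cursors c1@2 c2@2 c3@7, authorship 12.2..3.3....
After op 6 (move_left): buffer="zzugwuzhgxwwt" (len 13), cursors c1@1 c2@1 c3@6, authorship 12.2..3.3....

Answer: zzugwuzhgxwwt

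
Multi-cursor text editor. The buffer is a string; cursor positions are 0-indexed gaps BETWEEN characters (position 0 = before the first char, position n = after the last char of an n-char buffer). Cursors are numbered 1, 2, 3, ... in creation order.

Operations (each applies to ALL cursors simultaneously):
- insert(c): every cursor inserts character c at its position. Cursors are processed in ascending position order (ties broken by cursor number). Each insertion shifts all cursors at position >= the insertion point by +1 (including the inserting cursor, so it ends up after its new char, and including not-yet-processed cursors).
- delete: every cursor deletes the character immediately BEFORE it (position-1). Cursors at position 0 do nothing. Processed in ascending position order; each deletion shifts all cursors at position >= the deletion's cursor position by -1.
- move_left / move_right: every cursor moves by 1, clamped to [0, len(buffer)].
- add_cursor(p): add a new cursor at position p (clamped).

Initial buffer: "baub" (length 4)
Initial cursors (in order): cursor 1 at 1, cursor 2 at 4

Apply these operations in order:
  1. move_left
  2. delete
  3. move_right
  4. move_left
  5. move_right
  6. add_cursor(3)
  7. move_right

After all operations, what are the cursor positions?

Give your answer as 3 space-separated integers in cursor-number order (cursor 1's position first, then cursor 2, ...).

After op 1 (move_left): buffer="baub" (len 4), cursors c1@0 c2@3, authorship ....
After op 2 (delete): buffer="bab" (len 3), cursors c1@0 c2@2, authorship ...
After op 3 (move_right): buffer="bab" (len 3), cursors c1@1 c2@3, authorship ...
After op 4 (move_left): buffer="bab" (len 3), cursors c1@0 c2@2, authorship ...
After op 5 (move_right): buffer="bab" (len 3), cursors c1@1 c2@3, authorship ...
After op 6 (add_cursor(3)): buffer="bab" (len 3), cursors c1@1 c2@3 c3@3, authorship ...
After op 7 (move_right): buffer="bab" (len 3), cursors c1@2 c2@3 c3@3, authorship ...

Answer: 2 3 3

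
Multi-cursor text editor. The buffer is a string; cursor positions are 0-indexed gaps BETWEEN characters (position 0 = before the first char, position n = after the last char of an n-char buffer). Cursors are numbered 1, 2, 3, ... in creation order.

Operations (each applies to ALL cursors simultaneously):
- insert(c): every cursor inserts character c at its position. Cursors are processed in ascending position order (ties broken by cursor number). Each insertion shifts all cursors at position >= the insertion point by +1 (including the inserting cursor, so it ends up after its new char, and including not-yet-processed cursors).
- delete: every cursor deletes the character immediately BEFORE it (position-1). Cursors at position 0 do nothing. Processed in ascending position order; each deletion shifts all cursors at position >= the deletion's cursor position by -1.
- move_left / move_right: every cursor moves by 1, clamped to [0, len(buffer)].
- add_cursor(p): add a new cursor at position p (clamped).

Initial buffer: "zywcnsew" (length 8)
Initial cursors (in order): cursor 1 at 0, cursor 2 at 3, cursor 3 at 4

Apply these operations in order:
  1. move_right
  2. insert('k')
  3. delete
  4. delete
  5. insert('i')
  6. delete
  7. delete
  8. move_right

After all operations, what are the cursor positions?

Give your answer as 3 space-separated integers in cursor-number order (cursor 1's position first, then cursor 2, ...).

After op 1 (move_right): buffer="zywcnsew" (len 8), cursors c1@1 c2@4 c3@5, authorship ........
After op 2 (insert('k')): buffer="zkywcknksew" (len 11), cursors c1@2 c2@6 c3@8, authorship .1...2.3...
After op 3 (delete): buffer="zywcnsew" (len 8), cursors c1@1 c2@4 c3@5, authorship ........
After op 4 (delete): buffer="ywsew" (len 5), cursors c1@0 c2@2 c3@2, authorship .....
After op 5 (insert('i')): buffer="iywiisew" (len 8), cursors c1@1 c2@5 c3@5, authorship 1..23...
After op 6 (delete): buffer="ywsew" (len 5), cursors c1@0 c2@2 c3@2, authorship .....
After op 7 (delete): buffer="sew" (len 3), cursors c1@0 c2@0 c3@0, authorship ...
After op 8 (move_right): buffer="sew" (len 3), cursors c1@1 c2@1 c3@1, authorship ...

Answer: 1 1 1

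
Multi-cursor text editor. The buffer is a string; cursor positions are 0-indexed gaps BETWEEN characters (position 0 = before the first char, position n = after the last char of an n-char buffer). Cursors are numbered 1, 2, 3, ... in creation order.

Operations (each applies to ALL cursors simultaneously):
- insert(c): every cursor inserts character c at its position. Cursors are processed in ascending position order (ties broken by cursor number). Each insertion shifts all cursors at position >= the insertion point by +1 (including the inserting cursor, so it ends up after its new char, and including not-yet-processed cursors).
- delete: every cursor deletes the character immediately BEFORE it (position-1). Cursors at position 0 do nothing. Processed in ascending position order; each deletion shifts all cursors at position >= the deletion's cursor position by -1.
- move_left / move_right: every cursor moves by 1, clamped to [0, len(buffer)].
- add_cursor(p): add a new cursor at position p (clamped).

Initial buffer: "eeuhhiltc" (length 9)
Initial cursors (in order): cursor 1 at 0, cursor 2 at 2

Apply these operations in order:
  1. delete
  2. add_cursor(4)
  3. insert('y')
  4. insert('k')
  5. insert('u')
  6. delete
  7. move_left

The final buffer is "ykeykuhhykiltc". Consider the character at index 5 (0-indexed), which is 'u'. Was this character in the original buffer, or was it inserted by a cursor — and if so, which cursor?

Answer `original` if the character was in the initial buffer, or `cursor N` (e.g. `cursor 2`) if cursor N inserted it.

After op 1 (delete): buffer="euhhiltc" (len 8), cursors c1@0 c2@1, authorship ........
After op 2 (add_cursor(4)): buffer="euhhiltc" (len 8), cursors c1@0 c2@1 c3@4, authorship ........
After op 3 (insert('y')): buffer="yeyuhhyiltc" (len 11), cursors c1@1 c2@3 c3@7, authorship 1.2...3....
After op 4 (insert('k')): buffer="ykeykuhhykiltc" (len 14), cursors c1@2 c2@5 c3@10, authorship 11.22...33....
After op 5 (insert('u')): buffer="ykueykuuhhykuiltc" (len 17), cursors c1@3 c2@7 c3@13, authorship 111.222...333....
After op 6 (delete): buffer="ykeykuhhykiltc" (len 14), cursors c1@2 c2@5 c3@10, authorship 11.22...33....
After op 7 (move_left): buffer="ykeykuhhykiltc" (len 14), cursors c1@1 c2@4 c3@9, authorship 11.22...33....
Authorship (.=original, N=cursor N): 1 1 . 2 2 . . . 3 3 . . . .
Index 5: author = original

Answer: original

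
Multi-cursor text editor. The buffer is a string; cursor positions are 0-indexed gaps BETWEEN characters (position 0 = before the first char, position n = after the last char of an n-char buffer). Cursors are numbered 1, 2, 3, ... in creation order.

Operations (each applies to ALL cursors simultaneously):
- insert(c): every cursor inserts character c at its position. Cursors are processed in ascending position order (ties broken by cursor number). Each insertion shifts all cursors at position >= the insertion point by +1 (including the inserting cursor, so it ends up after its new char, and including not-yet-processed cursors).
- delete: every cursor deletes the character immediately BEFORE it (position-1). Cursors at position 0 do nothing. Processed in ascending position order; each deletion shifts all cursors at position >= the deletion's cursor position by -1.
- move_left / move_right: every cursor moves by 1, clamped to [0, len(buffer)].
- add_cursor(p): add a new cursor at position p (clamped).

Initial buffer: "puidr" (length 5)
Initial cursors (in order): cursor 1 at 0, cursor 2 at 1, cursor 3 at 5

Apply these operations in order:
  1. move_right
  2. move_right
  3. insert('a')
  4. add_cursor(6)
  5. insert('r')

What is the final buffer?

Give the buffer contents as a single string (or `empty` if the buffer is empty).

After op 1 (move_right): buffer="puidr" (len 5), cursors c1@1 c2@2 c3@5, authorship .....
After op 2 (move_right): buffer="puidr" (len 5), cursors c1@2 c2@3 c3@5, authorship .....
After op 3 (insert('a')): buffer="puaiadra" (len 8), cursors c1@3 c2@5 c3@8, authorship ..1.2..3
After op 4 (add_cursor(6)): buffer="puaiadra" (len 8), cursors c1@3 c2@5 c4@6 c3@8, authorship ..1.2..3
After op 5 (insert('r')): buffer="puariardrrar" (len 12), cursors c1@4 c2@7 c4@9 c3@12, authorship ..11.22.4.33

Answer: puariardrrar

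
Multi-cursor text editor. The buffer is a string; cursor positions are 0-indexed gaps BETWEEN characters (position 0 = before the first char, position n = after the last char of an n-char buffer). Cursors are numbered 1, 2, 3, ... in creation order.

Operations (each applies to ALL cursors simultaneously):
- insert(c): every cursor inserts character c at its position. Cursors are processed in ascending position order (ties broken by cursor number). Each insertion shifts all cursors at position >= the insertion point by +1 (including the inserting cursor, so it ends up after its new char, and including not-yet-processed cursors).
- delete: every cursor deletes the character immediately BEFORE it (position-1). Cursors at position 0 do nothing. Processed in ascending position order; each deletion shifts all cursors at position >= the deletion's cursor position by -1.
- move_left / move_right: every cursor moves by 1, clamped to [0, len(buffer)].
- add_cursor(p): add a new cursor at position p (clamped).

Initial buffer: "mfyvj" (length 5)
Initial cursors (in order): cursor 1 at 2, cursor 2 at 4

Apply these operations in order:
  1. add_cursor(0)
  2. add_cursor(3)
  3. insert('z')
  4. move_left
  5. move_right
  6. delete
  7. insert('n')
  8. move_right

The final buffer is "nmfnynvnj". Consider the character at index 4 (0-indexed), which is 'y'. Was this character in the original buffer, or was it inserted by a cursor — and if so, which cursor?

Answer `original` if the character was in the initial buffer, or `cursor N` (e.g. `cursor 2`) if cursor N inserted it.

Answer: original

Derivation:
After op 1 (add_cursor(0)): buffer="mfyvj" (len 5), cursors c3@0 c1@2 c2@4, authorship .....
After op 2 (add_cursor(3)): buffer="mfyvj" (len 5), cursors c3@0 c1@2 c4@3 c2@4, authorship .....
After op 3 (insert('z')): buffer="zmfzyzvzj" (len 9), cursors c3@1 c1@4 c4@6 c2@8, authorship 3..1.4.2.
After op 4 (move_left): buffer="zmfzyzvzj" (len 9), cursors c3@0 c1@3 c4@5 c2@7, authorship 3..1.4.2.
After op 5 (move_right): buffer="zmfzyzvzj" (len 9), cursors c3@1 c1@4 c4@6 c2@8, authorship 3..1.4.2.
After op 6 (delete): buffer="mfyvj" (len 5), cursors c3@0 c1@2 c4@3 c2@4, authorship .....
After op 7 (insert('n')): buffer="nmfnynvnj" (len 9), cursors c3@1 c1@4 c4@6 c2@8, authorship 3..1.4.2.
After op 8 (move_right): buffer="nmfnynvnj" (len 9), cursors c3@2 c1@5 c4@7 c2@9, authorship 3..1.4.2.
Authorship (.=original, N=cursor N): 3 . . 1 . 4 . 2 .
Index 4: author = original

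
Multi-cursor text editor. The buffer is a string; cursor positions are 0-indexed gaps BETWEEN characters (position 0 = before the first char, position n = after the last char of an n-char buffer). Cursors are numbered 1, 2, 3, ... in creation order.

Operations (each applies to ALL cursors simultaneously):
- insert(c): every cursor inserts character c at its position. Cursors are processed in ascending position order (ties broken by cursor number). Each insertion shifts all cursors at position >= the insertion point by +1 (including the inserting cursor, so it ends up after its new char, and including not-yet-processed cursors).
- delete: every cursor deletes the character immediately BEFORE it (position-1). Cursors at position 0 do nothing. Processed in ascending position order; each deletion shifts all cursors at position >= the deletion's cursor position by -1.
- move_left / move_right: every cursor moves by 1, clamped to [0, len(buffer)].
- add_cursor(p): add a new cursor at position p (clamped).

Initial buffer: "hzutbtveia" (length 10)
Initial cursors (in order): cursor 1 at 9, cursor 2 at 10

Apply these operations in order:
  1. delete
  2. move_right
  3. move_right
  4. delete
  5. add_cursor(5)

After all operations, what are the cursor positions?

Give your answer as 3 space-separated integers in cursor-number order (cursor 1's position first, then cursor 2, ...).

After op 1 (delete): buffer="hzutbtve" (len 8), cursors c1@8 c2@8, authorship ........
After op 2 (move_right): buffer="hzutbtve" (len 8), cursors c1@8 c2@8, authorship ........
After op 3 (move_right): buffer="hzutbtve" (len 8), cursors c1@8 c2@8, authorship ........
After op 4 (delete): buffer="hzutbt" (len 6), cursors c1@6 c2@6, authorship ......
After op 5 (add_cursor(5)): buffer="hzutbt" (len 6), cursors c3@5 c1@6 c2@6, authorship ......

Answer: 6 6 5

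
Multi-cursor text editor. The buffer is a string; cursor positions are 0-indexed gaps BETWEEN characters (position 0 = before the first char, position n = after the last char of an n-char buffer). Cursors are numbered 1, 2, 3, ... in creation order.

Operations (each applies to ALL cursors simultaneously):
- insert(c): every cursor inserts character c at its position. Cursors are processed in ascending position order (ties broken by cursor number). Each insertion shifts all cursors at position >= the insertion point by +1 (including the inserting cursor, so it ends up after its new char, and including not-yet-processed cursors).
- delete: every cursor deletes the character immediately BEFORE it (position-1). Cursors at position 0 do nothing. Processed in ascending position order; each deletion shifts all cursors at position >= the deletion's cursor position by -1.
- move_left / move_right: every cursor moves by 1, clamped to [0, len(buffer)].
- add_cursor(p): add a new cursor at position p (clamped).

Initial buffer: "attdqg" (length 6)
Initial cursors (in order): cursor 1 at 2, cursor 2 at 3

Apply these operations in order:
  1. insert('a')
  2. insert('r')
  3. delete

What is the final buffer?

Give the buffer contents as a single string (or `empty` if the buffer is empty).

Answer: atatadqg

Derivation:
After op 1 (insert('a')): buffer="atatadqg" (len 8), cursors c1@3 c2@5, authorship ..1.2...
After op 2 (insert('r')): buffer="atartardqg" (len 10), cursors c1@4 c2@7, authorship ..11.22...
After op 3 (delete): buffer="atatadqg" (len 8), cursors c1@3 c2@5, authorship ..1.2...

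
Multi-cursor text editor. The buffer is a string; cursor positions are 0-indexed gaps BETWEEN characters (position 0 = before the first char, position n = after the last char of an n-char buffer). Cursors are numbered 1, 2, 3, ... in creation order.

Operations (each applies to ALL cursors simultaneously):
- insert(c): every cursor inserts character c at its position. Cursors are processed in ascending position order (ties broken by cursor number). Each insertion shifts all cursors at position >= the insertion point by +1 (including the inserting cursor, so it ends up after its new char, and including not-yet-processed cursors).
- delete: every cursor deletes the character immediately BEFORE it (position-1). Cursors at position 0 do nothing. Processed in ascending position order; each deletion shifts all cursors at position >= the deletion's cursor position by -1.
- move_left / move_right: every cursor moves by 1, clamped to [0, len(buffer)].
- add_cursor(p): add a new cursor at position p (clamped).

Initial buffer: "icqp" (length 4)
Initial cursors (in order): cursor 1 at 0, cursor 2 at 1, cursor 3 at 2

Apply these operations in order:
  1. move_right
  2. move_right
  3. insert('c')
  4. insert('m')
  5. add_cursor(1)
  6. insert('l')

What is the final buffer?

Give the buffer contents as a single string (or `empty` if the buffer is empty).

Answer: ilccmlqcmlpcml

Derivation:
After op 1 (move_right): buffer="icqp" (len 4), cursors c1@1 c2@2 c3@3, authorship ....
After op 2 (move_right): buffer="icqp" (len 4), cursors c1@2 c2@3 c3@4, authorship ....
After op 3 (insert('c')): buffer="iccqcpc" (len 7), cursors c1@3 c2@5 c3@7, authorship ..1.2.3
After op 4 (insert('m')): buffer="iccmqcmpcm" (len 10), cursors c1@4 c2@7 c3@10, authorship ..11.22.33
After op 5 (add_cursor(1)): buffer="iccmqcmpcm" (len 10), cursors c4@1 c1@4 c2@7 c3@10, authorship ..11.22.33
After op 6 (insert('l')): buffer="ilccmlqcmlpcml" (len 14), cursors c4@2 c1@6 c2@10 c3@14, authorship .4.111.222.333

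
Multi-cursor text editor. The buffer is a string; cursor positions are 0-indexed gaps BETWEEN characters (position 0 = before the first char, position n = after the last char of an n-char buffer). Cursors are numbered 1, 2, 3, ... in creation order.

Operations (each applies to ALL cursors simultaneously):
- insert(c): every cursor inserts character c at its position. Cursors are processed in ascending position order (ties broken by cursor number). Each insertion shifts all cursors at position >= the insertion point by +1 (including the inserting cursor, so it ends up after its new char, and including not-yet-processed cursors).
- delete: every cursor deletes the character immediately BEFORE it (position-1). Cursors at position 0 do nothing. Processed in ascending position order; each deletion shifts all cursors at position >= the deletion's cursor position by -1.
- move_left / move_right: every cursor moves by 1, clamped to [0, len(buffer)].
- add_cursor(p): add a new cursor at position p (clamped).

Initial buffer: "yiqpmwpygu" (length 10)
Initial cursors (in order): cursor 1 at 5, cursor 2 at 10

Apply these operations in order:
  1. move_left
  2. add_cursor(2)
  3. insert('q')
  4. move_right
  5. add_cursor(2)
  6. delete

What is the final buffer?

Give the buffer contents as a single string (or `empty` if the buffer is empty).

Answer: yqpqwpygq

Derivation:
After op 1 (move_left): buffer="yiqpmwpygu" (len 10), cursors c1@4 c2@9, authorship ..........
After op 2 (add_cursor(2)): buffer="yiqpmwpygu" (len 10), cursors c3@2 c1@4 c2@9, authorship ..........
After op 3 (insert('q')): buffer="yiqqpqmwpygqu" (len 13), cursors c3@3 c1@6 c2@12, authorship ..3..1.....2.
After op 4 (move_right): buffer="yiqqpqmwpygqu" (len 13), cursors c3@4 c1@7 c2@13, authorship ..3..1.....2.
After op 5 (add_cursor(2)): buffer="yiqqpqmwpygqu" (len 13), cursors c4@2 c3@4 c1@7 c2@13, authorship ..3..1.....2.
After op 6 (delete): buffer="yqpqwpygq" (len 9), cursors c4@1 c3@2 c1@4 c2@9, authorship .3.1....2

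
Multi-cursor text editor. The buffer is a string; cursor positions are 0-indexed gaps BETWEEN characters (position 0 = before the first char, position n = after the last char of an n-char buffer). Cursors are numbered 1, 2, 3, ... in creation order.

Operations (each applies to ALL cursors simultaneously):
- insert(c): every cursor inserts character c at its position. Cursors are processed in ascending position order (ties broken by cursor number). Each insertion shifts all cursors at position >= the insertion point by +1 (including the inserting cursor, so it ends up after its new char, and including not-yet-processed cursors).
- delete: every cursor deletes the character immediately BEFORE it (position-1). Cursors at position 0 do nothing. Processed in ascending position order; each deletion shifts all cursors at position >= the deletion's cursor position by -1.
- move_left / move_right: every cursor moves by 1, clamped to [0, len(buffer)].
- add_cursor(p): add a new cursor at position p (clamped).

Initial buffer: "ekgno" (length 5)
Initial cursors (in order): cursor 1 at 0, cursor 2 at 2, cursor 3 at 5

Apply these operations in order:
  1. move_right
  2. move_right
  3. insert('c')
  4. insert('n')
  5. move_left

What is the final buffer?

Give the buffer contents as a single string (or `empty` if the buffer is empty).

After op 1 (move_right): buffer="ekgno" (len 5), cursors c1@1 c2@3 c3@5, authorship .....
After op 2 (move_right): buffer="ekgno" (len 5), cursors c1@2 c2@4 c3@5, authorship .....
After op 3 (insert('c')): buffer="ekcgncoc" (len 8), cursors c1@3 c2@6 c3@8, authorship ..1..2.3
After op 4 (insert('n')): buffer="ekcngncnocn" (len 11), cursors c1@4 c2@8 c3@11, authorship ..11..22.33
After op 5 (move_left): buffer="ekcngncnocn" (len 11), cursors c1@3 c2@7 c3@10, authorship ..11..22.33

Answer: ekcngncnocn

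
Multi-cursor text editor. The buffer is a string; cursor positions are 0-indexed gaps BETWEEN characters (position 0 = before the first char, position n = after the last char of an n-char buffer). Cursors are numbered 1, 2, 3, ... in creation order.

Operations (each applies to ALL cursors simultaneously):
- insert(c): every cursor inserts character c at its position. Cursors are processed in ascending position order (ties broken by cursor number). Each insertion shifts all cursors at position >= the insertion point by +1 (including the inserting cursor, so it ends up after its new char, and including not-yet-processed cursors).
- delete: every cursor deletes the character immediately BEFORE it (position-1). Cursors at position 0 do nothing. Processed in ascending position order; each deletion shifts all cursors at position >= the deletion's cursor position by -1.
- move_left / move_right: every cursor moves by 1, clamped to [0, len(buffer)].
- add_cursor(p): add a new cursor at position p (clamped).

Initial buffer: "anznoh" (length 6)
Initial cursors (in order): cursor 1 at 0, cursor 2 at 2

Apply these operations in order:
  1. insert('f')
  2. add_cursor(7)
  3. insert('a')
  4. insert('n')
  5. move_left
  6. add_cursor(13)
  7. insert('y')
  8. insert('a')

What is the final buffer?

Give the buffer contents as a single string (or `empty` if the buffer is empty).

Answer: fayananfayanznoayanyah

Derivation:
After op 1 (insert('f')): buffer="fanfznoh" (len 8), cursors c1@1 c2@4, authorship 1..2....
After op 2 (add_cursor(7)): buffer="fanfznoh" (len 8), cursors c1@1 c2@4 c3@7, authorship 1..2....
After op 3 (insert('a')): buffer="faanfaznoah" (len 11), cursors c1@2 c2@6 c3@10, authorship 11..22...3.
After op 4 (insert('n')): buffer="fananfanznoanh" (len 14), cursors c1@3 c2@8 c3@13, authorship 111..222...33.
After op 5 (move_left): buffer="fananfanznoanh" (len 14), cursors c1@2 c2@7 c3@12, authorship 111..222...33.
After op 6 (add_cursor(13)): buffer="fananfanznoanh" (len 14), cursors c1@2 c2@7 c3@12 c4@13, authorship 111..222...33.
After op 7 (insert('y')): buffer="faynanfaynznoaynyh" (len 18), cursors c1@3 c2@9 c3@15 c4@17, authorship 1111..2222...3334.
After op 8 (insert('a')): buffer="fayananfayanznoayanyah" (len 22), cursors c1@4 c2@11 c3@18 c4@21, authorship 11111..22222...333344.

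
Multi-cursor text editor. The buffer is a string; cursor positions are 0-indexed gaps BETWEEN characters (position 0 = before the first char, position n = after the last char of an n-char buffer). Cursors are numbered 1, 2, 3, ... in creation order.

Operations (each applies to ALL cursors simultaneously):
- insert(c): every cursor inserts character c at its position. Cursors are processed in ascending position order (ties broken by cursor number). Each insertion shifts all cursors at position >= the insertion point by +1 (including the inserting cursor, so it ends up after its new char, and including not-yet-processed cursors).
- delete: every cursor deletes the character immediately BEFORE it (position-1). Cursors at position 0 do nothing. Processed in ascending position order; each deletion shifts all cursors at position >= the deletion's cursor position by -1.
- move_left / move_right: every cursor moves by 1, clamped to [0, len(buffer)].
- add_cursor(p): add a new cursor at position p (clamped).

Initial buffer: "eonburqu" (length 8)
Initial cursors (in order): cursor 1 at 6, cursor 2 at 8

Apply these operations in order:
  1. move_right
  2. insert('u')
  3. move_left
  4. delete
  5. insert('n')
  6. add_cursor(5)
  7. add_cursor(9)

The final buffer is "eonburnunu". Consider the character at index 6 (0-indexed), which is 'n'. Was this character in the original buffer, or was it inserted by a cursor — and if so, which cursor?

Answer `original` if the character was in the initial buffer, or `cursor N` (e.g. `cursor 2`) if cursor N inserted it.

After op 1 (move_right): buffer="eonburqu" (len 8), cursors c1@7 c2@8, authorship ........
After op 2 (insert('u')): buffer="eonburquuu" (len 10), cursors c1@8 c2@10, authorship .......1.2
After op 3 (move_left): buffer="eonburquuu" (len 10), cursors c1@7 c2@9, authorship .......1.2
After op 4 (delete): buffer="eonburuu" (len 8), cursors c1@6 c2@7, authorship ......12
After op 5 (insert('n')): buffer="eonburnunu" (len 10), cursors c1@7 c2@9, authorship ......1122
After op 6 (add_cursor(5)): buffer="eonburnunu" (len 10), cursors c3@5 c1@7 c2@9, authorship ......1122
After op 7 (add_cursor(9)): buffer="eonburnunu" (len 10), cursors c3@5 c1@7 c2@9 c4@9, authorship ......1122
Authorship (.=original, N=cursor N): . . . . . . 1 1 2 2
Index 6: author = 1

Answer: cursor 1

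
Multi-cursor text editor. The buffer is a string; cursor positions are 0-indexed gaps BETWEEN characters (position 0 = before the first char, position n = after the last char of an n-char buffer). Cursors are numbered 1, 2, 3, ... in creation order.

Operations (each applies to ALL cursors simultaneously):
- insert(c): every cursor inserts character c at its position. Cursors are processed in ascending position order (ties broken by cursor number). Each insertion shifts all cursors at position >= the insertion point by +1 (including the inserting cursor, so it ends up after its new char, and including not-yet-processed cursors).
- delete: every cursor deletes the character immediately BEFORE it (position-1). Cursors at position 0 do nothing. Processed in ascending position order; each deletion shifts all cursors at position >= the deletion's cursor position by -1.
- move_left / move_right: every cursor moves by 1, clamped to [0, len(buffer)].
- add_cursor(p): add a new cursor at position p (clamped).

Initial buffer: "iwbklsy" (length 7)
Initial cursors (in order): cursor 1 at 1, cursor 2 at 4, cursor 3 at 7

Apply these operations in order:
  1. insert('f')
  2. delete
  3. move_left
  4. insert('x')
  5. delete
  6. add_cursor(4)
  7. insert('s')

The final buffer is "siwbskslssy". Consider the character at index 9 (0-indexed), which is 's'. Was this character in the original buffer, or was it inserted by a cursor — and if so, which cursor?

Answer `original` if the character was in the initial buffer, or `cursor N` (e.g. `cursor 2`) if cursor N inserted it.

Answer: cursor 3

Derivation:
After op 1 (insert('f')): buffer="ifwbkflsyf" (len 10), cursors c1@2 c2@6 c3@10, authorship .1...2...3
After op 2 (delete): buffer="iwbklsy" (len 7), cursors c1@1 c2@4 c3@7, authorship .......
After op 3 (move_left): buffer="iwbklsy" (len 7), cursors c1@0 c2@3 c3@6, authorship .......
After op 4 (insert('x')): buffer="xiwbxklsxy" (len 10), cursors c1@1 c2@5 c3@9, authorship 1...2...3.
After op 5 (delete): buffer="iwbklsy" (len 7), cursors c1@0 c2@3 c3@6, authorship .......
After op 6 (add_cursor(4)): buffer="iwbklsy" (len 7), cursors c1@0 c2@3 c4@4 c3@6, authorship .......
After op 7 (insert('s')): buffer="siwbskslssy" (len 11), cursors c1@1 c2@5 c4@7 c3@10, authorship 1...2.4..3.
Authorship (.=original, N=cursor N): 1 . . . 2 . 4 . . 3 .
Index 9: author = 3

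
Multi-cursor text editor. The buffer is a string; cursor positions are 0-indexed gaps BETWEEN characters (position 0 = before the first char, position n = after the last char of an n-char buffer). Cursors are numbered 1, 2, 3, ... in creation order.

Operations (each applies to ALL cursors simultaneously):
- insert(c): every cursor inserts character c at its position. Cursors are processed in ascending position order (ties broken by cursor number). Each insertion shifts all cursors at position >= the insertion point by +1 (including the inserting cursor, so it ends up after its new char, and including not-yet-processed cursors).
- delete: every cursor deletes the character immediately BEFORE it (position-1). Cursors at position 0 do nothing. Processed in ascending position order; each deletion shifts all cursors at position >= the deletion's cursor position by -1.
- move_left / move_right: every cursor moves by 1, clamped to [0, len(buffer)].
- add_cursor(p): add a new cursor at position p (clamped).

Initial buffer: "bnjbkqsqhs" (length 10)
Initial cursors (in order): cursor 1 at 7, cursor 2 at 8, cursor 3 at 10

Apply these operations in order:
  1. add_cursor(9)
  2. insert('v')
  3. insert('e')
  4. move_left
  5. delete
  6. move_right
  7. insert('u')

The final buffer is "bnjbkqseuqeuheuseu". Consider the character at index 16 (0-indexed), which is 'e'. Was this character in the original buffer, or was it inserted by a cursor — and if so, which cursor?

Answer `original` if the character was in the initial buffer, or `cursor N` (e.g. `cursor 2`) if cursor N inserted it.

After op 1 (add_cursor(9)): buffer="bnjbkqsqhs" (len 10), cursors c1@7 c2@8 c4@9 c3@10, authorship ..........
After op 2 (insert('v')): buffer="bnjbkqsvqvhvsv" (len 14), cursors c1@8 c2@10 c4@12 c3@14, authorship .......1.2.4.3
After op 3 (insert('e')): buffer="bnjbkqsveqvehvesve" (len 18), cursors c1@9 c2@12 c4@15 c3@18, authorship .......11.22.44.33
After op 4 (move_left): buffer="bnjbkqsveqvehvesve" (len 18), cursors c1@8 c2@11 c4@14 c3@17, authorship .......11.22.44.33
After op 5 (delete): buffer="bnjbkqseqehese" (len 14), cursors c1@7 c2@9 c4@11 c3@13, authorship .......1.2.4.3
After op 6 (move_right): buffer="bnjbkqseqehese" (len 14), cursors c1@8 c2@10 c4@12 c3@14, authorship .......1.2.4.3
After op 7 (insert('u')): buffer="bnjbkqseuqeuheuseu" (len 18), cursors c1@9 c2@12 c4@15 c3@18, authorship .......11.22.44.33
Authorship (.=original, N=cursor N): . . . . . . . 1 1 . 2 2 . 4 4 . 3 3
Index 16: author = 3

Answer: cursor 3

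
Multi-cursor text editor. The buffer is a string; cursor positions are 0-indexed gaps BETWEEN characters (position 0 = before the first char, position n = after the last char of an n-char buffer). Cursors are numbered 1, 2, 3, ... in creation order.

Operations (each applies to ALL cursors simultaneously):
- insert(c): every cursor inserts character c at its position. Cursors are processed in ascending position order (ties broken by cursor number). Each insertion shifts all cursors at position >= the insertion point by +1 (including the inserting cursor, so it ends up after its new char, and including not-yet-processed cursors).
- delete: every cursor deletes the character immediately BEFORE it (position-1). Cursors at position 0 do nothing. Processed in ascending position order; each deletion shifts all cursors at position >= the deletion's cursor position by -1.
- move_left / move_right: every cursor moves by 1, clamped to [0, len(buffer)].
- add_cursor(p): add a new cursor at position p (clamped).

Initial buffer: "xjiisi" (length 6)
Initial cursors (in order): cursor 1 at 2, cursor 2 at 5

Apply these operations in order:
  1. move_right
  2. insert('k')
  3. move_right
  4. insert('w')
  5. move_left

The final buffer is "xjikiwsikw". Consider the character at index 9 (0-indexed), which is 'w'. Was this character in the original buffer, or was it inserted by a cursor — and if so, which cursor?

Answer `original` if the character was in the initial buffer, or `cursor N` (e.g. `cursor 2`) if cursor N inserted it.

After op 1 (move_right): buffer="xjiisi" (len 6), cursors c1@3 c2@6, authorship ......
After op 2 (insert('k')): buffer="xjikisik" (len 8), cursors c1@4 c2@8, authorship ...1...2
After op 3 (move_right): buffer="xjikisik" (len 8), cursors c1@5 c2@8, authorship ...1...2
After op 4 (insert('w')): buffer="xjikiwsikw" (len 10), cursors c1@6 c2@10, authorship ...1.1..22
After op 5 (move_left): buffer="xjikiwsikw" (len 10), cursors c1@5 c2@9, authorship ...1.1..22
Authorship (.=original, N=cursor N): . . . 1 . 1 . . 2 2
Index 9: author = 2

Answer: cursor 2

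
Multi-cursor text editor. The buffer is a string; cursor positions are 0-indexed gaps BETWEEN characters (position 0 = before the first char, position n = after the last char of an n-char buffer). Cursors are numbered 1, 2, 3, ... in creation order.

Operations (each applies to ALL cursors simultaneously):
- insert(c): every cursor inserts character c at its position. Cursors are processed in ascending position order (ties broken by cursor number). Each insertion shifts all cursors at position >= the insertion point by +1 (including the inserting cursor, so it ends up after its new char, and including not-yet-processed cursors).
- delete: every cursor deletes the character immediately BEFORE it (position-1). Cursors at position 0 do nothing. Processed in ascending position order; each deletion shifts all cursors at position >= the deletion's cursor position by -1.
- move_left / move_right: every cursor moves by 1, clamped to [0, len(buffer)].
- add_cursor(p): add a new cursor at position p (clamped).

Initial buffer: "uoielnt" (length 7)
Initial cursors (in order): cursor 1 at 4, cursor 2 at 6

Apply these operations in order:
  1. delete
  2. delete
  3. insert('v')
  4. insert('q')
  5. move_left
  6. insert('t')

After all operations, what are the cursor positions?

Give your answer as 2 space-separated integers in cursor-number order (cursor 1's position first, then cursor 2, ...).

After op 1 (delete): buffer="uoilt" (len 5), cursors c1@3 c2@4, authorship .....
After op 2 (delete): buffer="uot" (len 3), cursors c1@2 c2@2, authorship ...
After op 3 (insert('v')): buffer="uovvt" (len 5), cursors c1@4 c2@4, authorship ..12.
After op 4 (insert('q')): buffer="uovvqqt" (len 7), cursors c1@6 c2@6, authorship ..1212.
After op 5 (move_left): buffer="uovvqqt" (len 7), cursors c1@5 c2@5, authorship ..1212.
After op 6 (insert('t')): buffer="uovvqttqt" (len 9), cursors c1@7 c2@7, authorship ..121122.

Answer: 7 7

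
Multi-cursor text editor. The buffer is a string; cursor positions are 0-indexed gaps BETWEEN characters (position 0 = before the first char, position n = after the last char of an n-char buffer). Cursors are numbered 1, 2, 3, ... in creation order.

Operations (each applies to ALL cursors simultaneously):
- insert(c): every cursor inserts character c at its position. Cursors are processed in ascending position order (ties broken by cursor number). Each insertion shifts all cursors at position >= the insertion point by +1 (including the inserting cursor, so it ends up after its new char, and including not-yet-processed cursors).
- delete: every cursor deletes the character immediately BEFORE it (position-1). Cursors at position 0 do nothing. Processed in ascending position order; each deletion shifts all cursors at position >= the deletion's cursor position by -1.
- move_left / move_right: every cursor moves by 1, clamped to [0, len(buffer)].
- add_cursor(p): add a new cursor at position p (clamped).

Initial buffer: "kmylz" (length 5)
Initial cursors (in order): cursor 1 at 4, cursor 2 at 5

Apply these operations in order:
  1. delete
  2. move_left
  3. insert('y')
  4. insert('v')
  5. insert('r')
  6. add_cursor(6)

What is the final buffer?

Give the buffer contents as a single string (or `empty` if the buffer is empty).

After op 1 (delete): buffer="kmy" (len 3), cursors c1@3 c2@3, authorship ...
After op 2 (move_left): buffer="kmy" (len 3), cursors c1@2 c2@2, authorship ...
After op 3 (insert('y')): buffer="kmyyy" (len 5), cursors c1@4 c2@4, authorship ..12.
After op 4 (insert('v')): buffer="kmyyvvy" (len 7), cursors c1@6 c2@6, authorship ..1212.
After op 5 (insert('r')): buffer="kmyyvvrry" (len 9), cursors c1@8 c2@8, authorship ..121212.
After op 6 (add_cursor(6)): buffer="kmyyvvrry" (len 9), cursors c3@6 c1@8 c2@8, authorship ..121212.

Answer: kmyyvvrry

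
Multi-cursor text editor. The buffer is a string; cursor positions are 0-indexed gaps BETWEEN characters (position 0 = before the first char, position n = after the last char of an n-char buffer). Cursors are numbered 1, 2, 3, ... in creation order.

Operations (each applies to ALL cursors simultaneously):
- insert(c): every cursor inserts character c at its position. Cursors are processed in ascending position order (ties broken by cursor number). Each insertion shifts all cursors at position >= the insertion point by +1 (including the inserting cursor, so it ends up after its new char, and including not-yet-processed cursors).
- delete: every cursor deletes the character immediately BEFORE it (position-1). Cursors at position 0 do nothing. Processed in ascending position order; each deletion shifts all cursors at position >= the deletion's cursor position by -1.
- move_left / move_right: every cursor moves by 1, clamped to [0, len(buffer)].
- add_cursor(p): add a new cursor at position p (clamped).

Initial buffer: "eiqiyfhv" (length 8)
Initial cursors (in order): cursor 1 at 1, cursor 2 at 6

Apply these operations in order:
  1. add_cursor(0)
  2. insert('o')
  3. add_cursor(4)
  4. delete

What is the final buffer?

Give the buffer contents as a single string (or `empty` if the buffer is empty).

After op 1 (add_cursor(0)): buffer="eiqiyfhv" (len 8), cursors c3@0 c1@1 c2@6, authorship ........
After op 2 (insert('o')): buffer="oeoiqiyfohv" (len 11), cursors c3@1 c1@3 c2@9, authorship 3.1.....2..
After op 3 (add_cursor(4)): buffer="oeoiqiyfohv" (len 11), cursors c3@1 c1@3 c4@4 c2@9, authorship 3.1.....2..
After op 4 (delete): buffer="eqiyfhv" (len 7), cursors c3@0 c1@1 c4@1 c2@5, authorship .......

Answer: eqiyfhv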